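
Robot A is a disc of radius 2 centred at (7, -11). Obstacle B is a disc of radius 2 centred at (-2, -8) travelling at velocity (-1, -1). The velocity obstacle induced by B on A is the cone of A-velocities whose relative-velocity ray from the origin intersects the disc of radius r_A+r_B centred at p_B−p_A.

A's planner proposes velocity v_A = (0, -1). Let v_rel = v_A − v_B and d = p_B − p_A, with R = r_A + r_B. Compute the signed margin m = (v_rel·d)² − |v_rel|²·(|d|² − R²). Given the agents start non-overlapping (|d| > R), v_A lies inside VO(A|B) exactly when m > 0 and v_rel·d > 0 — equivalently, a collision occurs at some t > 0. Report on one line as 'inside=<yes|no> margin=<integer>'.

d = (-9, 3),  |d|² = 90;  R = 2+2 = 4,  c = 90−4² = 74
v_rel = (1, 0),  |v_rel|² = 1;  v_rel·d = (1)·(-9) + (0)·(3) = -9
1·t² + 18·t + 74 = 0  ⇒  m = (-9)² − 1·74 = 7
m = 7 > 0,  v_rel·d = -9 < 0  ⇒  outside

inside=no margin=7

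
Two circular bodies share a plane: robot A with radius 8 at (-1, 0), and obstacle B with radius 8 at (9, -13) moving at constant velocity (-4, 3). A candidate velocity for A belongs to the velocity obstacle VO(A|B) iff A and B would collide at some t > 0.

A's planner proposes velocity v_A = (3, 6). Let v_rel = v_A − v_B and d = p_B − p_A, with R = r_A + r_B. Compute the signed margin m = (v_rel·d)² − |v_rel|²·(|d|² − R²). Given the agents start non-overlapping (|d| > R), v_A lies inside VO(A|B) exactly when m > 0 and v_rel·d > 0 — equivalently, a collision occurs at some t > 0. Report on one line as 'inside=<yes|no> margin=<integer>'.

d = (10, -13),  |d|² = 269;  R = 8+8 = 16,  c = 269−16² = 13
v_rel = (7, 3),  |v_rel|² = 58;  v_rel·d = (7)·(10) + (3)·(-13) = 31
58·t² − 62·t + 13 = 0  ⇒  m = 31² − 58·13 = 207
m = 207 > 0,  v_rel·d = 31 > 0  ⇒  inside

inside=yes margin=207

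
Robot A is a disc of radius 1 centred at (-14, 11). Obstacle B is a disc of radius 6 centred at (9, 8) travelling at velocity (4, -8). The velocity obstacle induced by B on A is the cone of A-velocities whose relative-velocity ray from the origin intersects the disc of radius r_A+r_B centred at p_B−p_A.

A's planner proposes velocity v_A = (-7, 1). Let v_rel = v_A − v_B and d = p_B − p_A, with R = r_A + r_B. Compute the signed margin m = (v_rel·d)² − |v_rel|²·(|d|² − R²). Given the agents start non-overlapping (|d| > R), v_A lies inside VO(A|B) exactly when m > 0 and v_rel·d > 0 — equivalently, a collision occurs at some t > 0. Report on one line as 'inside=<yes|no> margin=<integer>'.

d = (23, -3),  |d|² = 538;  R = 1+6 = 7,  c = 538−7² = 489
v_rel = (-11, 9),  |v_rel|² = 202;  v_rel·d = (-11)·(23) + (9)·(-3) = -280
202·t² + 560·t + 489 = 0  ⇒  m = (-280)² − 202·489 = -20378
m = -20378 < 0,  v_rel·d = -280 < 0  ⇒  outside

inside=no margin=-20378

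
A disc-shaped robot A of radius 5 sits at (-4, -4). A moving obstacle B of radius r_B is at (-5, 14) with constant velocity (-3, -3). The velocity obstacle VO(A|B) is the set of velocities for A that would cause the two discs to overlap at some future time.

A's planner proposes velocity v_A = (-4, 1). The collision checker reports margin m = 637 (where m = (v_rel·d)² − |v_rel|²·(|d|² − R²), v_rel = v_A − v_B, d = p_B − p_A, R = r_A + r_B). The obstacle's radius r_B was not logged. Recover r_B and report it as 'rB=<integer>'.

m = 637
d = (-1, 18);  v_rel = (-1, 4),  |v_rel|² = 17
v_rel×d = (-1)·(18) − (4)·(-1) = -14
since m = R²·17 − (-14)²:  R² = (196 + 637) / 17 = 49
R = √49 = 7  ⇒  r_B = 7 − 5 = 2

rB=2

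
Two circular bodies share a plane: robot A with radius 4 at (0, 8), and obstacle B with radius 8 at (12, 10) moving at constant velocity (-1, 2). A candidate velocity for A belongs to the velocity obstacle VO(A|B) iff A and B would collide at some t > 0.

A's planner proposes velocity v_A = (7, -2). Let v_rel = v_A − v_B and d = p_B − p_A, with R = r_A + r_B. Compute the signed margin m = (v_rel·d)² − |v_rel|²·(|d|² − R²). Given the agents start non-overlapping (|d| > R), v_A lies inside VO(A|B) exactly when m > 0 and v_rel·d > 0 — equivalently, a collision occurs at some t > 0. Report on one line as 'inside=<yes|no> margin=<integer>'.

d = (12, 2),  |d|² = 148;  R = 4+8 = 12,  c = 148−12² = 4
v_rel = (8, -4),  |v_rel|² = 80;  v_rel·d = (8)·(12) + (-4)·(2) = 88
80·t² − 176·t + 4 = 0  ⇒  m = 88² − 80·4 = 7424
m = 7424 > 0,  v_rel·d = 88 > 0  ⇒  inside

inside=yes margin=7424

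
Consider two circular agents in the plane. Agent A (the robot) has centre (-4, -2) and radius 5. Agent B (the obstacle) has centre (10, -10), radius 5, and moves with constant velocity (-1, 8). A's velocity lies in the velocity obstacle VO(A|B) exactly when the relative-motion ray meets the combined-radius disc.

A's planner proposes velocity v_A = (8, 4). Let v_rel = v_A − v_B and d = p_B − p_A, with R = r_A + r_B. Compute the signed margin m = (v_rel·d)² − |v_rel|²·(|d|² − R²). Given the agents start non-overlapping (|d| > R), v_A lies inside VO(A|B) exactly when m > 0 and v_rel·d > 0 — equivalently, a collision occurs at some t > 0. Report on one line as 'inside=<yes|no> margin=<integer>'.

d = (14, -8),  |d|² = 260;  R = 5+5 = 10,  c = 260−10² = 160
v_rel = (9, -4),  |v_rel|² = 97;  v_rel·d = (9)·(14) + (-4)·(-8) = 158
97·t² − 316·t + 160 = 0  ⇒  m = 158² − 97·160 = 9444
m = 9444 > 0,  v_rel·d = 158 > 0  ⇒  inside

inside=yes margin=9444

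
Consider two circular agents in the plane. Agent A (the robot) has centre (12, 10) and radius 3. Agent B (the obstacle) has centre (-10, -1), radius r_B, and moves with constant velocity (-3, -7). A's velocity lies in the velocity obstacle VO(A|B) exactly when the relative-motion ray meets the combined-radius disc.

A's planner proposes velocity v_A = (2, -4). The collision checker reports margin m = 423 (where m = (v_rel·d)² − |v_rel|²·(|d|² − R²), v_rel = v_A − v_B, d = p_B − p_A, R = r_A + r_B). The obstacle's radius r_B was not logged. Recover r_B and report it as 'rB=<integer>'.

m = 423
d = (-22, -11);  v_rel = (5, 3),  |v_rel|² = 34
v_rel×d = (5)·(-11) − (3)·(-22) = 11
since m = R²·34 − 11²:  R² = (121 + 423) / 34 = 16
R = √16 = 4  ⇒  r_B = 4 − 3 = 1

rB=1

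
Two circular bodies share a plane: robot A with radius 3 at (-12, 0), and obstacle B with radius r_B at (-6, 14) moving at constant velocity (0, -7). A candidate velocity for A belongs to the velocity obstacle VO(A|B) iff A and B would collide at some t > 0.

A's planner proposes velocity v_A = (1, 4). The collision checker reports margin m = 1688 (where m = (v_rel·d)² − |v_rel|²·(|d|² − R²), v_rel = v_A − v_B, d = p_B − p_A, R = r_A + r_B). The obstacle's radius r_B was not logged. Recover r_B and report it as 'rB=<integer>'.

m = 1688
d = (6, 14);  v_rel = (1, 11),  |v_rel|² = 122
v_rel×d = (1)·(14) − (11)·(6) = -52
since m = R²·122 − (-52)²:  R² = (2704 + 1688) / 122 = 36
R = √36 = 6  ⇒  r_B = 6 − 3 = 3

rB=3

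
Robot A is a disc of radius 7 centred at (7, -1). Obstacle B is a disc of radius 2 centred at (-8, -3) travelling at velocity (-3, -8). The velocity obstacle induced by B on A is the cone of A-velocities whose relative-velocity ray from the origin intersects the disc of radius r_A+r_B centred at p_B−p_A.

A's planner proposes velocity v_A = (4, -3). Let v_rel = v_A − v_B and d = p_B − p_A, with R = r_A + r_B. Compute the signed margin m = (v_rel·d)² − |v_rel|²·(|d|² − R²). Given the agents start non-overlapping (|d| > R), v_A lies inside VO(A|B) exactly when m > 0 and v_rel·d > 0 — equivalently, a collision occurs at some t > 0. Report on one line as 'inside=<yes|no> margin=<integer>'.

d = (-15, -2),  |d|² = 229;  R = 7+2 = 9,  c = 229−9² = 148
v_rel = (7, 5),  |v_rel|² = 74;  v_rel·d = (7)·(-15) + (5)·(-2) = -115
74·t² + 230·t + 148 = 0  ⇒  m = (-115)² − 74·148 = 2273
m = 2273 > 0,  v_rel·d = -115 < 0  ⇒  outside

inside=no margin=2273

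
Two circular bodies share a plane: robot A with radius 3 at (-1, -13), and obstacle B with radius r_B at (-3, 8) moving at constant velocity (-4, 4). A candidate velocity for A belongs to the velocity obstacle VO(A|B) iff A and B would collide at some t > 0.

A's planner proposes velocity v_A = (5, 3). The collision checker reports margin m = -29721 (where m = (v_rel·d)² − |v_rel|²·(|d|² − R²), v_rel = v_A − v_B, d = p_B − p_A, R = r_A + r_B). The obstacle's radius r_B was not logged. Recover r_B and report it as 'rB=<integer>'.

m = -29721
d = (-2, 21);  v_rel = (9, -1),  |v_rel|² = 82
v_rel×d = (9)·(21) − (-1)·(-2) = 187
since m = R²·82 − 187²:  R² = (34969 + -29721) / 82 = 64
R = √64 = 8  ⇒  r_B = 8 − 3 = 5

rB=5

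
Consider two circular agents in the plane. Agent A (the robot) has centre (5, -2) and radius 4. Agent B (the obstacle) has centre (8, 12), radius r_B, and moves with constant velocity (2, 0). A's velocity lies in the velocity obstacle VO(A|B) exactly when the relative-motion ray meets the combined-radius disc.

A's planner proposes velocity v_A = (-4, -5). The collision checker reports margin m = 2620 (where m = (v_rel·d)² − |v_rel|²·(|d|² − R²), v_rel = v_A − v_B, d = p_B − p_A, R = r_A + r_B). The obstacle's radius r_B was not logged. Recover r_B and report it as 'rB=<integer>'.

m = 2620
d = (3, 14);  v_rel = (-6, -5),  |v_rel|² = 61
v_rel×d = (-6)·(14) − (-5)·(3) = -69
since m = R²·61 − (-69)²:  R² = (4761 + 2620) / 61 = 121
R = √121 = 11  ⇒  r_B = 11 − 4 = 7

rB=7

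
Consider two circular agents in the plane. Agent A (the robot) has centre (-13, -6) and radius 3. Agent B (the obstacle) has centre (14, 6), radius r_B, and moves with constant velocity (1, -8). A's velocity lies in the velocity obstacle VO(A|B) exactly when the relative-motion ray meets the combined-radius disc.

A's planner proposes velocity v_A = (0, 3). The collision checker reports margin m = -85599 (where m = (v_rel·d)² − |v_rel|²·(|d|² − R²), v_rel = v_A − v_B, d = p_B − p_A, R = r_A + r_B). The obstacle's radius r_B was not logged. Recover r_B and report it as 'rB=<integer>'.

m = -85599
d = (27, 12);  v_rel = (-1, 11),  |v_rel|² = 122
v_rel×d = (-1)·(12) − (11)·(27) = -309
since m = R²·122 − (-309)²:  R² = (95481 + -85599) / 122 = 81
R = √81 = 9  ⇒  r_B = 9 − 3 = 6

rB=6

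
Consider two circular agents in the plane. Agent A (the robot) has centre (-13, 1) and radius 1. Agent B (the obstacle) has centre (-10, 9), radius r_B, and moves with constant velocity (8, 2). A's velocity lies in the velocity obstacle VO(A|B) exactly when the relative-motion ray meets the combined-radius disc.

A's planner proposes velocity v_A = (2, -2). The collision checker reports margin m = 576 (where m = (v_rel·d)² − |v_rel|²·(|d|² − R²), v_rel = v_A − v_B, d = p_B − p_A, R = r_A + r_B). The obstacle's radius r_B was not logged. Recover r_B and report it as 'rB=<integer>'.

m = 576
d = (3, 8);  v_rel = (-6, -4),  |v_rel|² = 52
v_rel×d = (-6)·(8) − (-4)·(3) = -36
since m = R²·52 − (-36)²:  R² = (1296 + 576) / 52 = 36
R = √36 = 6  ⇒  r_B = 6 − 1 = 5

rB=5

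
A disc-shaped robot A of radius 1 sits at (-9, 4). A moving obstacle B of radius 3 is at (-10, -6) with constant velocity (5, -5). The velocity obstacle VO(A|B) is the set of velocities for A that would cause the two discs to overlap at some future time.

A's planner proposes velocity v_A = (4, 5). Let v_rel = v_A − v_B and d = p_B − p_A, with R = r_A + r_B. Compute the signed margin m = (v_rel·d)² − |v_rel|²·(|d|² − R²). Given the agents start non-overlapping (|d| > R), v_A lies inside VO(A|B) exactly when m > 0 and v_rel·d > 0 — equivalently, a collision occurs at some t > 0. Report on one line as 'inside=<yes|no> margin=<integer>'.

d = (-1, -10),  |d|² = 101;  R = 1+3 = 4,  c = 101−4² = 85
v_rel = (-1, 10),  |v_rel|² = 101;  v_rel·d = (-1)·(-1) + (10)·(-10) = -99
101·t² + 198·t + 85 = 0  ⇒  m = (-99)² − 101·85 = 1216
m = 1216 > 0,  v_rel·d = -99 < 0  ⇒  outside

inside=no margin=1216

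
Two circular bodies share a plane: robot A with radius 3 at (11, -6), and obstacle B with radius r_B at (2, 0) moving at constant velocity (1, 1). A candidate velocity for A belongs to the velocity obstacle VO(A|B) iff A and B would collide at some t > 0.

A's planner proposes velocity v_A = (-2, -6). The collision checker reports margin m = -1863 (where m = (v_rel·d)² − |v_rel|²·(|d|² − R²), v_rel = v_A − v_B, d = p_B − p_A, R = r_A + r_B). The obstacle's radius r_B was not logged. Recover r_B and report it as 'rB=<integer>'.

m = -1863
d = (-9, 6);  v_rel = (-3, -7),  |v_rel|² = 58
v_rel×d = (-3)·(6) − (-7)·(-9) = -81
since m = R²·58 − (-81)²:  R² = (6561 + -1863) / 58 = 81
R = √81 = 9  ⇒  r_B = 9 − 3 = 6

rB=6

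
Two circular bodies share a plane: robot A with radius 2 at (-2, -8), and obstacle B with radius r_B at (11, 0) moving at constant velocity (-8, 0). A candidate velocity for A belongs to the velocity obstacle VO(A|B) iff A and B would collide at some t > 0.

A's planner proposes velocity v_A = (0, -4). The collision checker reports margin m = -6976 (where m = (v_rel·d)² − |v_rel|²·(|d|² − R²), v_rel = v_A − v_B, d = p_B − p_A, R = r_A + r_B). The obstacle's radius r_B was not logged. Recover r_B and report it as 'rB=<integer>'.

m = -6976
d = (13, 8);  v_rel = (8, -4),  |v_rel|² = 80
v_rel×d = (8)·(8) − (-4)·(13) = 116
since m = R²·80 − 116²:  R² = (13456 + -6976) / 80 = 81
R = √81 = 9  ⇒  r_B = 9 − 2 = 7

rB=7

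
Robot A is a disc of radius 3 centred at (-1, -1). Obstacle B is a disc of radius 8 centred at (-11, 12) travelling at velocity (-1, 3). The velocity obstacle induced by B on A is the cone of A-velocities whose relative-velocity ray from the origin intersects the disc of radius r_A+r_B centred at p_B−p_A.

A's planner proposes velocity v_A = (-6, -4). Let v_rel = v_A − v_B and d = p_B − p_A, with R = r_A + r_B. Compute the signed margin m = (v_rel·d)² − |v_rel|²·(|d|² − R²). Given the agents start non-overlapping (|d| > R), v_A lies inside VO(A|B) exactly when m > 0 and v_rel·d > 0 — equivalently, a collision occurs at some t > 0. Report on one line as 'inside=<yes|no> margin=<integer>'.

d = (-10, 13),  |d|² = 269;  R = 3+8 = 11,  c = 269−11² = 148
v_rel = (-5, -7),  |v_rel|² = 74;  v_rel·d = (-5)·(-10) + (-7)·(13) = -41
74·t² + 82·t + 148 = 0  ⇒  m = (-41)² − 74·148 = -9271
m = -9271 < 0,  v_rel·d = -41 < 0  ⇒  outside

inside=no margin=-9271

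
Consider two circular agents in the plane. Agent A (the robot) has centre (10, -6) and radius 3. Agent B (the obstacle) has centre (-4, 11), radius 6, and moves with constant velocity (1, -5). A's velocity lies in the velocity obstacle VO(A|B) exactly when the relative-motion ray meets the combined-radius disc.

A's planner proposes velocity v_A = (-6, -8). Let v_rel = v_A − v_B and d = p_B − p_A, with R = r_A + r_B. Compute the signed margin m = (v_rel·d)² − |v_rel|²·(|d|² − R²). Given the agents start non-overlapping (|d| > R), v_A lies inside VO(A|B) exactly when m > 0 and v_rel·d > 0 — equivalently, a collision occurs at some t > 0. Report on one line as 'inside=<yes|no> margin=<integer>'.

d = (-14, 17),  |d|² = 485;  R = 3+6 = 9,  c = 485−9² = 404
v_rel = (-7, -3),  |v_rel|² = 58;  v_rel·d = (-7)·(-14) + (-3)·(17) = 47
58·t² − 94·t + 404 = 0  ⇒  m = 47² − 58·404 = -21223
m = -21223 < 0,  v_rel·d = 47 > 0  ⇒  outside

inside=no margin=-21223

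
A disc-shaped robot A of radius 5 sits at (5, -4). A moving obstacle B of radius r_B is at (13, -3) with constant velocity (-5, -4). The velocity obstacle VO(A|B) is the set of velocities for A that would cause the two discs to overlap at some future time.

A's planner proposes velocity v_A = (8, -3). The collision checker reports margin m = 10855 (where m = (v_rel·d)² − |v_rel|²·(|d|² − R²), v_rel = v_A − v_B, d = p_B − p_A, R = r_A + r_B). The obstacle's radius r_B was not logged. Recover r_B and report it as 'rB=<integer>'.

m = 10855
d = (8, 1);  v_rel = (13, 1),  |v_rel|² = 170
v_rel×d = (13)·(1) − (1)·(8) = 5
since m = R²·170 − 5²:  R² = (25 + 10855) / 170 = 64
R = √64 = 8  ⇒  r_B = 8 − 5 = 3

rB=3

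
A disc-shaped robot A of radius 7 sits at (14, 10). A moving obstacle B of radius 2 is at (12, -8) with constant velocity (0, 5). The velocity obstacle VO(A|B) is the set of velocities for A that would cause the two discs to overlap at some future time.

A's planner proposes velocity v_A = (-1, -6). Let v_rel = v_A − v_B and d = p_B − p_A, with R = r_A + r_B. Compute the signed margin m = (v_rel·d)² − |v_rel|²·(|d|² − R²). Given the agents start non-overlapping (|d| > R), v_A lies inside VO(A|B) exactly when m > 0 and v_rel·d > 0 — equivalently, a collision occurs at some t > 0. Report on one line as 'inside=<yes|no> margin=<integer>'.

d = (-2, -18),  |d|² = 328;  R = 7+2 = 9,  c = 328−9² = 247
v_rel = (-1, -11),  |v_rel|² = 122;  v_rel·d = (-1)·(-2) + (-11)·(-18) = 200
122·t² − 400·t + 247 = 0  ⇒  m = 200² − 122·247 = 9866
m = 9866 > 0,  v_rel·d = 200 > 0  ⇒  inside

inside=yes margin=9866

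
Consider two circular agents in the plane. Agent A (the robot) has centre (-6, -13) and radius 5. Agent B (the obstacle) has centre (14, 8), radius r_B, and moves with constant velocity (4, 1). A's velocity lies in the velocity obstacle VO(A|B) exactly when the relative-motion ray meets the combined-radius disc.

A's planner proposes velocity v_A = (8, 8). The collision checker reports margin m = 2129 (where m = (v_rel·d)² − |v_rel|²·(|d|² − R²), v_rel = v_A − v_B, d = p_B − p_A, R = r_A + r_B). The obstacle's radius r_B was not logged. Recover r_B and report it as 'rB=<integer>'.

m = 2129
d = (20, 21);  v_rel = (4, 7),  |v_rel|² = 65
v_rel×d = (4)·(21) − (7)·(20) = -56
since m = R²·65 − (-56)²:  R² = (3136 + 2129) / 65 = 81
R = √81 = 9  ⇒  r_B = 9 − 5 = 4

rB=4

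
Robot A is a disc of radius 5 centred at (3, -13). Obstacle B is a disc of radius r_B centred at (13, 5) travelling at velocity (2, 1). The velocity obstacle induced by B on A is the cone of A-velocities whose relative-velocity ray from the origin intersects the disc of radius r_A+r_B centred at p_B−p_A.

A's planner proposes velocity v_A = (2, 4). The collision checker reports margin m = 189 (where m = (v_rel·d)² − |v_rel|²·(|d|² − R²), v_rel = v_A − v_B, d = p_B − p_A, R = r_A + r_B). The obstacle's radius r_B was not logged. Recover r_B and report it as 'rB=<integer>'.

m = 189
d = (10, 18);  v_rel = (0, 3),  |v_rel|² = 9
v_rel×d = (0)·(18) − (3)·(10) = -30
since m = R²·9 − (-30)²:  R² = (900 + 189) / 9 = 121
R = √121 = 11  ⇒  r_B = 11 − 5 = 6

rB=6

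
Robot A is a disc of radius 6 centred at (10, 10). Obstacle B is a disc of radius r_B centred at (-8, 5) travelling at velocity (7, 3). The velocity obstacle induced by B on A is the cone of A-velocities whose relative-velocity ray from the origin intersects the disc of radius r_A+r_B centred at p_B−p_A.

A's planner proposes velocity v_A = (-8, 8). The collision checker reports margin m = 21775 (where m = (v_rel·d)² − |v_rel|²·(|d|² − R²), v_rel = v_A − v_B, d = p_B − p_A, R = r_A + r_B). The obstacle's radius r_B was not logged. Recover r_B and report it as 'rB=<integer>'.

m = 21775
d = (-18, -5);  v_rel = (-15, 5),  |v_rel|² = 250
v_rel×d = (-15)·(-5) − (5)·(-18) = 165
since m = R²·250 − 165²:  R² = (27225 + 21775) / 250 = 196
R = √196 = 14  ⇒  r_B = 14 − 6 = 8

rB=8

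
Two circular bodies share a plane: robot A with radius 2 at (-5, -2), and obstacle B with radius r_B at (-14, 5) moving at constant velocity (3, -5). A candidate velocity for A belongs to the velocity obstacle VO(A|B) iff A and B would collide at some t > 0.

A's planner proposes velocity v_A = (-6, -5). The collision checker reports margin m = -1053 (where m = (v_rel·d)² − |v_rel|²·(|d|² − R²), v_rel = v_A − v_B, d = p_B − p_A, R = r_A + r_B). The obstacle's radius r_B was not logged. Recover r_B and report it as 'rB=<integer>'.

m = -1053
d = (-9, 7);  v_rel = (-9, 0),  |v_rel|² = 81
v_rel×d = (-9)·(7) − (0)·(-9) = -63
since m = R²·81 − (-63)²:  R² = (3969 + -1053) / 81 = 36
R = √36 = 6  ⇒  r_B = 6 − 2 = 4

rB=4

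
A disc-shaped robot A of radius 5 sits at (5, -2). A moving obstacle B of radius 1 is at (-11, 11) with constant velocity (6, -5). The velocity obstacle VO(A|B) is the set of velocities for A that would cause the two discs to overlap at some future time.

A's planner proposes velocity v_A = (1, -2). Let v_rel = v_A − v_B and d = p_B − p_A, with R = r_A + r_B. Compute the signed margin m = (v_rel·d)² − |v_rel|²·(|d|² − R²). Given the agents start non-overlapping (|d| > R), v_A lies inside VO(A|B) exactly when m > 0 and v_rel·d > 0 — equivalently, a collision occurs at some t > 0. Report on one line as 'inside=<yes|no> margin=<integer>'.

d = (-16, 13),  |d|² = 425;  R = 5+1 = 6,  c = 425−6² = 389
v_rel = (-5, 3),  |v_rel|² = 34;  v_rel·d = (-5)·(-16) + (3)·(13) = 119
34·t² − 238·t + 389 = 0  ⇒  m = 119² − 34·389 = 935
m = 935 > 0,  v_rel·d = 119 > 0  ⇒  inside

inside=yes margin=935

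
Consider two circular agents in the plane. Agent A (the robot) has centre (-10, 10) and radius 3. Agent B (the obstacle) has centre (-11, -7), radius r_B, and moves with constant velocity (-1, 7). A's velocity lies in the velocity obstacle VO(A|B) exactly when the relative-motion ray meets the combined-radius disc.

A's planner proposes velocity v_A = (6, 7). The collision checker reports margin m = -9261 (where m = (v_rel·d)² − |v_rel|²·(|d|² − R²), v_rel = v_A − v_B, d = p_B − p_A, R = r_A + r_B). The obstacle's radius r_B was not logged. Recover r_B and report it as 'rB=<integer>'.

m = -9261
d = (-1, -17);  v_rel = (7, 0),  |v_rel|² = 49
v_rel×d = (7)·(-17) − (0)·(-1) = -119
since m = R²·49 − (-119)²:  R² = (14161 + -9261) / 49 = 100
R = √100 = 10  ⇒  r_B = 10 − 3 = 7

rB=7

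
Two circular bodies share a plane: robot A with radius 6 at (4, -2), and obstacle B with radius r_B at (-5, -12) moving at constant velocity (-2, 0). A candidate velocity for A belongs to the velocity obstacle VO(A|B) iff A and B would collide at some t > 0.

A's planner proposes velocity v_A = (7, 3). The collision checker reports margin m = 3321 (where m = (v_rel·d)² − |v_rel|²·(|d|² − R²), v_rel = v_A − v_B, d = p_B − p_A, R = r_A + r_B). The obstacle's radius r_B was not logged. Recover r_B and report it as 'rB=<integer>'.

m = 3321
d = (-9, -10);  v_rel = (9, 3),  |v_rel|² = 90
v_rel×d = (9)·(-10) − (3)·(-9) = -63
since m = R²·90 − (-63)²:  R² = (3969 + 3321) / 90 = 81
R = √81 = 9  ⇒  r_B = 9 − 6 = 3

rB=3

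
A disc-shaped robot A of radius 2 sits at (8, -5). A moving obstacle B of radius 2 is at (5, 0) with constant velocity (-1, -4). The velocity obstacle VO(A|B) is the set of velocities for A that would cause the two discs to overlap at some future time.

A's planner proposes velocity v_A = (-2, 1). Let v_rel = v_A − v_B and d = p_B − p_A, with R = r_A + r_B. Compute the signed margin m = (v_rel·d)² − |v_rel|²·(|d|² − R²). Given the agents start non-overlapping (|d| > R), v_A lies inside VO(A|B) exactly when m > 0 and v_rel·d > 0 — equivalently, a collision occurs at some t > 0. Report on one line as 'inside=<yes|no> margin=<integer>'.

d = (-3, 5),  |d|² = 34;  R = 2+2 = 4,  c = 34−4² = 18
v_rel = (-1, 5),  |v_rel|² = 26;  v_rel·d = (-1)·(-3) + (5)·(5) = 28
26·t² − 56·t + 18 = 0  ⇒  m = 28² − 26·18 = 316
m = 316 > 0,  v_rel·d = 28 > 0  ⇒  inside

inside=yes margin=316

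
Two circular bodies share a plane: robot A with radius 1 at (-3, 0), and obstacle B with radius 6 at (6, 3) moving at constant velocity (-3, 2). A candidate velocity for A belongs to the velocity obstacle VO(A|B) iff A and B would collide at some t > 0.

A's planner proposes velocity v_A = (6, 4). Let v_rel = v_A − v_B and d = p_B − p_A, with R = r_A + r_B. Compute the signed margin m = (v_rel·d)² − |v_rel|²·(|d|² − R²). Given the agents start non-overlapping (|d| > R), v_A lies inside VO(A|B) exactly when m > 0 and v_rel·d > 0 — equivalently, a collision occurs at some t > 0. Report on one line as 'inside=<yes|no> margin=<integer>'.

d = (9, 3),  |d|² = 90;  R = 1+6 = 7,  c = 90−7² = 41
v_rel = (9, 2),  |v_rel|² = 85;  v_rel·d = (9)·(9) + (2)·(3) = 87
85·t² − 174·t + 41 = 0  ⇒  m = 87² − 85·41 = 4084
m = 4084 > 0,  v_rel·d = 87 > 0  ⇒  inside

inside=yes margin=4084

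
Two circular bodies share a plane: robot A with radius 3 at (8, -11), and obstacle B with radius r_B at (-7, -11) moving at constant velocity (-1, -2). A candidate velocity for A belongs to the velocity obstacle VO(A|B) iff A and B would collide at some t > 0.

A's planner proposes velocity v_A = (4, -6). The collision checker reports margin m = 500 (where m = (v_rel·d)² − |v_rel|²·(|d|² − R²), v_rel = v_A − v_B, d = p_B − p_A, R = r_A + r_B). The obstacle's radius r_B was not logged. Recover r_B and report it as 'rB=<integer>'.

m = 500
d = (-15, 0);  v_rel = (5, -4),  |v_rel|² = 41
v_rel×d = (5)·(0) − (-4)·(-15) = -60
since m = R²·41 − (-60)²:  R² = (3600 + 500) / 41 = 100
R = √100 = 10  ⇒  r_B = 10 − 3 = 7

rB=7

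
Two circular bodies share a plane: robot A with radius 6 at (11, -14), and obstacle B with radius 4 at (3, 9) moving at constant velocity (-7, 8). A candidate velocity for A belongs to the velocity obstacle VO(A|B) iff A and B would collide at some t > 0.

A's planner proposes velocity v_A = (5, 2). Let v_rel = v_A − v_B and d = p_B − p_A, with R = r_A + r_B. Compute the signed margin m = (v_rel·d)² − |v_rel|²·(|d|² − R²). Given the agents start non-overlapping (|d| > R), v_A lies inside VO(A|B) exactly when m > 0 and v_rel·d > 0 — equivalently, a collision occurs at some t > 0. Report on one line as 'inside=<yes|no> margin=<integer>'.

d = (-8, 23),  |d|² = 593;  R = 6+4 = 10,  c = 593−10² = 493
v_rel = (12, -6),  |v_rel|² = 180;  v_rel·d = (12)·(-8) + (-6)·(23) = -234
180·t² + 468·t + 493 = 0  ⇒  m = (-234)² − 180·493 = -33984
m = -33984 < 0,  v_rel·d = -234 < 0  ⇒  outside

inside=no margin=-33984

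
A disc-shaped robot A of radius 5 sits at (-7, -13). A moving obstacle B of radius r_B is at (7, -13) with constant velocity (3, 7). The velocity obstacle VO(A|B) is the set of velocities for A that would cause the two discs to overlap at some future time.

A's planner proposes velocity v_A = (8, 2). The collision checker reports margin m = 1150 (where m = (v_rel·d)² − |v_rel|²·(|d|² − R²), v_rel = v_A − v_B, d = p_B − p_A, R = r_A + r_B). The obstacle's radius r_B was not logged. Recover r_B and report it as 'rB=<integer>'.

m = 1150
d = (14, 0);  v_rel = (5, -5),  |v_rel|² = 50
v_rel×d = (5)·(0) − (-5)·(14) = 70
since m = R²·50 − 70²:  R² = (4900 + 1150) / 50 = 121
R = √121 = 11  ⇒  r_B = 11 − 5 = 6

rB=6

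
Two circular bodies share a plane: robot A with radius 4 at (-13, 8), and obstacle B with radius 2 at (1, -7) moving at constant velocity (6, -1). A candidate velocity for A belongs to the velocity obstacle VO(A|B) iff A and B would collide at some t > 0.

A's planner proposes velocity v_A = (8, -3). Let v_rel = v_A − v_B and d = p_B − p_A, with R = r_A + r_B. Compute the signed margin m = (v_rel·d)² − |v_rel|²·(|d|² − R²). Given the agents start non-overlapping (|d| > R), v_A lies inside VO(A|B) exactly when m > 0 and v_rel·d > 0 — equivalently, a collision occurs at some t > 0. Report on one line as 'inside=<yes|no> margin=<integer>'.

d = (14, -15),  |d|² = 421;  R = 4+2 = 6,  c = 421−6² = 385
v_rel = (2, -2),  |v_rel|² = 8;  v_rel·d = (2)·(14) + (-2)·(-15) = 58
8·t² − 116·t + 385 = 0  ⇒  m = 58² − 8·385 = 284
m = 284 > 0,  v_rel·d = 58 > 0  ⇒  inside

inside=yes margin=284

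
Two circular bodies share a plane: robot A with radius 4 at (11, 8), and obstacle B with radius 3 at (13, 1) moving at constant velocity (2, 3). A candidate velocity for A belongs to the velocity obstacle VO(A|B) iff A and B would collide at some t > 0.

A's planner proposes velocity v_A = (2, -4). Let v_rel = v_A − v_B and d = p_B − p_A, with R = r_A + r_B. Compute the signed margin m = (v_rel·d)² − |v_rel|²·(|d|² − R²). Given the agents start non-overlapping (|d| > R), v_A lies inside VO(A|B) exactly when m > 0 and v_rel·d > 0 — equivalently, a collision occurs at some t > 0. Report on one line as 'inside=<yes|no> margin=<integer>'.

d = (2, -7),  |d|² = 53;  R = 4+3 = 7,  c = 53−7² = 4
v_rel = (0, -7),  |v_rel|² = 49;  v_rel·d = (0)·(2) + (-7)·(-7) = 49
49·t² − 98·t + 4 = 0  ⇒  m = 49² − 49·4 = 2205
m = 2205 > 0,  v_rel·d = 49 > 0  ⇒  inside

inside=yes margin=2205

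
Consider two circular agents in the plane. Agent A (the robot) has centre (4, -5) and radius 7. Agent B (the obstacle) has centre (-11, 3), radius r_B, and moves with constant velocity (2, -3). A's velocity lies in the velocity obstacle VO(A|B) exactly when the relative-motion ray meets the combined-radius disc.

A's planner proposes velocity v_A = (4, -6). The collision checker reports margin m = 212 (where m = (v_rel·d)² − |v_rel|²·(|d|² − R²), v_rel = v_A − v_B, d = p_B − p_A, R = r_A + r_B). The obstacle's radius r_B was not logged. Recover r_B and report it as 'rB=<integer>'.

m = 212
d = (-15, 8);  v_rel = (2, -3),  |v_rel|² = 13
v_rel×d = (2)·(8) − (-3)·(-15) = -29
since m = R²·13 − (-29)²:  R² = (841 + 212) / 13 = 81
R = √81 = 9  ⇒  r_B = 9 − 7 = 2

rB=2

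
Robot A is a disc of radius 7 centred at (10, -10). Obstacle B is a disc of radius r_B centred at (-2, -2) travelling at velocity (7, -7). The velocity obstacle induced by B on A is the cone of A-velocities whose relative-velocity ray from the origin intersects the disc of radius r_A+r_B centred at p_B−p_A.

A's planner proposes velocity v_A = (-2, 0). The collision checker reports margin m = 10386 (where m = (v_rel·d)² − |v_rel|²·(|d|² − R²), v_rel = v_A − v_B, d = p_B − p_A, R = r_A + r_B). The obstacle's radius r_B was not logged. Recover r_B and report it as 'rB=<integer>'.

m = 10386
d = (-12, 8);  v_rel = (-9, 7),  |v_rel|² = 130
v_rel×d = (-9)·(8) − (7)·(-12) = 12
since m = R²·130 − 12²:  R² = (144 + 10386) / 130 = 81
R = √81 = 9  ⇒  r_B = 9 − 7 = 2

rB=2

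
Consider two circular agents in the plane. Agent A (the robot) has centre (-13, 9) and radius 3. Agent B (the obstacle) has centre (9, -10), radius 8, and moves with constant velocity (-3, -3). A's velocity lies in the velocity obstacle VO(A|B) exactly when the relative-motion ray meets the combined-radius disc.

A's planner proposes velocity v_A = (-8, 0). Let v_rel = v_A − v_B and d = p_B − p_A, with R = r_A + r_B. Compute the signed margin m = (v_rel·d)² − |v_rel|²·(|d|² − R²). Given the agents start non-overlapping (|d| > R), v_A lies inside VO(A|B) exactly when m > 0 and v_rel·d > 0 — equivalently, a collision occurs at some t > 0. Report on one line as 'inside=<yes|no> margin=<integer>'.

d = (22, -19),  |d|² = 845;  R = 3+8 = 11,  c = 845−11² = 724
v_rel = (-5, 3),  |v_rel|² = 34;  v_rel·d = (-5)·(22) + (3)·(-19) = -167
34·t² + 334·t + 724 = 0  ⇒  m = (-167)² − 34·724 = 3273
m = 3273 > 0,  v_rel·d = -167 < 0  ⇒  outside

inside=no margin=3273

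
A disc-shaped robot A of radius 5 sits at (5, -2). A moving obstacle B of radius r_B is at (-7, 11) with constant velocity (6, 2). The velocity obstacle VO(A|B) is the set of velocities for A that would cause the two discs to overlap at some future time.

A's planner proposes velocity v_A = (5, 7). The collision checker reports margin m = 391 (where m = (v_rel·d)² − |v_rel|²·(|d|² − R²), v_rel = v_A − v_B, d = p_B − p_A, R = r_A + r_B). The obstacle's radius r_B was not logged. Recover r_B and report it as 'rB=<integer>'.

m = 391
d = (-12, 13);  v_rel = (-1, 5),  |v_rel|² = 26
v_rel×d = (-1)·(13) − (5)·(-12) = 47
since m = R²·26 − 47²:  R² = (2209 + 391) / 26 = 100
R = √100 = 10  ⇒  r_B = 10 − 5 = 5

rB=5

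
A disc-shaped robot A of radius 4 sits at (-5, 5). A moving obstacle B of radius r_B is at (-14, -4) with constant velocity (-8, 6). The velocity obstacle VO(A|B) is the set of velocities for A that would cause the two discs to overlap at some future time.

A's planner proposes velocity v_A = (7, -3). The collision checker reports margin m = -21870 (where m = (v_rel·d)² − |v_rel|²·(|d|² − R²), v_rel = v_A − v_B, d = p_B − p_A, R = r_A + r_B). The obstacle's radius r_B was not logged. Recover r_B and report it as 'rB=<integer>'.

m = -21870
d = (-9, -9);  v_rel = (15, -9),  |v_rel|² = 306
v_rel×d = (15)·(-9) − (-9)·(-9) = -216
since m = R²·306 − (-216)²:  R² = (46656 + -21870) / 306 = 81
R = √81 = 9  ⇒  r_B = 9 − 4 = 5

rB=5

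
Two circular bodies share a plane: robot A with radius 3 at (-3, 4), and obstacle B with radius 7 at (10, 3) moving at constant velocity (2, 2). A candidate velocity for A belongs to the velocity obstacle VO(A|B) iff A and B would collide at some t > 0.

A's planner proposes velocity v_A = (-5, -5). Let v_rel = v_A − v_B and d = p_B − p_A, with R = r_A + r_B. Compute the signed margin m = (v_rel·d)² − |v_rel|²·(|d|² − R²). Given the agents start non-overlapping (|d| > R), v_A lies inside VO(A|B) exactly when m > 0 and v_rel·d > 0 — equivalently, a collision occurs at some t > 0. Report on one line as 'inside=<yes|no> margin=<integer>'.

d = (13, -1),  |d|² = 170;  R = 3+7 = 10,  c = 170−10² = 70
v_rel = (-7, -7),  |v_rel|² = 98;  v_rel·d = (-7)·(13) + (-7)·(-1) = -84
98·t² + 168·t + 70 = 0  ⇒  m = (-84)² − 98·70 = 196
m = 196 > 0,  v_rel·d = -84 < 0  ⇒  outside

inside=no margin=196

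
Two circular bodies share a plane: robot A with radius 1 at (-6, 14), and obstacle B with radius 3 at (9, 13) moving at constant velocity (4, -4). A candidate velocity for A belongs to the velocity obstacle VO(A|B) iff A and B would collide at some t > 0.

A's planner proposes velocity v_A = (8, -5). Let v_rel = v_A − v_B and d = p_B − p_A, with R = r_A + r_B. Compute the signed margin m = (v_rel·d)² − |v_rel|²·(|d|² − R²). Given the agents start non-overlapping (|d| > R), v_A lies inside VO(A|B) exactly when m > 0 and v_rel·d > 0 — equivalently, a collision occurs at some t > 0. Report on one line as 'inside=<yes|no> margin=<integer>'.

d = (15, -1),  |d|² = 226;  R = 1+3 = 4,  c = 226−4² = 210
v_rel = (4, -1),  |v_rel|² = 17;  v_rel·d = (4)·(15) + (-1)·(-1) = 61
17·t² − 122·t + 210 = 0  ⇒  m = 61² − 17·210 = 151
m = 151 > 0,  v_rel·d = 61 > 0  ⇒  inside

inside=yes margin=151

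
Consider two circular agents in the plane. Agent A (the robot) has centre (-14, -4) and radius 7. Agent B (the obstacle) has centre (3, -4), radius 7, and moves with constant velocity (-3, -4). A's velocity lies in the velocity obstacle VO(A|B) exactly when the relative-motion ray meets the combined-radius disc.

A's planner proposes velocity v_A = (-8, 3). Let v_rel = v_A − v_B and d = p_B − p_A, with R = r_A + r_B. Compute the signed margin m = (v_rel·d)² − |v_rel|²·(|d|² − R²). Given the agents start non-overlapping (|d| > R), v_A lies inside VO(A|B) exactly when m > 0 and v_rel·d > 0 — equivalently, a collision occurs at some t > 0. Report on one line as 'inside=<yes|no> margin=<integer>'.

d = (17, 0),  |d|² = 289;  R = 7+7 = 14,  c = 289−14² = 93
v_rel = (-5, 7),  |v_rel|² = 74;  v_rel·d = (-5)·(17) + (7)·(0) = -85
74·t² + 170·t + 93 = 0  ⇒  m = (-85)² − 74·93 = 343
m = 343 > 0,  v_rel·d = -85 < 0  ⇒  outside

inside=no margin=343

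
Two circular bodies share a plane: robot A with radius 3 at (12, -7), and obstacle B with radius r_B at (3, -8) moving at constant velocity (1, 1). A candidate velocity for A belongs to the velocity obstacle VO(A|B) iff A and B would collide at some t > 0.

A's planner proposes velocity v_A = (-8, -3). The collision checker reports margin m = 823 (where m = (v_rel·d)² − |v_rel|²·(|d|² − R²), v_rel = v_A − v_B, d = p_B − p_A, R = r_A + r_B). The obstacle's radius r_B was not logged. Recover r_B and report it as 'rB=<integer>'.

m = 823
d = (-9, -1);  v_rel = (-9, -4),  |v_rel|² = 97
v_rel×d = (-9)·(-1) − (-4)·(-9) = -27
since m = R²·97 − (-27)²:  R² = (729 + 823) / 97 = 16
R = √16 = 4  ⇒  r_B = 4 − 3 = 1

rB=1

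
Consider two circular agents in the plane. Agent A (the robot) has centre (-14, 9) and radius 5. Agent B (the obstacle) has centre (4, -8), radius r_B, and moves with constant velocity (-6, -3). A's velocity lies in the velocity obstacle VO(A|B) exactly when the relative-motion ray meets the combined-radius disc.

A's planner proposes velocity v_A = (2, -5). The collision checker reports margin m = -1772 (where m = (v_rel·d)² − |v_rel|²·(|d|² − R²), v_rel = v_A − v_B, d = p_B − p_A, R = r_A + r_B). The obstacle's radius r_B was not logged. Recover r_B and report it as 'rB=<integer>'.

m = -1772
d = (18, -17);  v_rel = (8, -2),  |v_rel|² = 68
v_rel×d = (8)·(-17) − (-2)·(18) = -100
since m = R²·68 − (-100)²:  R² = (10000 + -1772) / 68 = 121
R = √121 = 11  ⇒  r_B = 11 − 5 = 6

rB=6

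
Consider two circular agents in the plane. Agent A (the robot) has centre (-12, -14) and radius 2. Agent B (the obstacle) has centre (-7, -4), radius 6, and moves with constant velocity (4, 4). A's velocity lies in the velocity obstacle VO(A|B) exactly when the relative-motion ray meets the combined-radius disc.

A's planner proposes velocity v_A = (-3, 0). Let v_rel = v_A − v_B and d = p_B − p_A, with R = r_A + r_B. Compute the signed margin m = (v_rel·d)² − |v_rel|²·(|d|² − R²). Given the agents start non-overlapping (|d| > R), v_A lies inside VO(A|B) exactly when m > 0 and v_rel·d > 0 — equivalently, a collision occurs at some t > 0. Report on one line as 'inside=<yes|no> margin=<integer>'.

d = (5, 10),  |d|² = 125;  R = 2+6 = 8,  c = 125−8² = 61
v_rel = (-7, -4),  |v_rel|² = 65;  v_rel·d = (-7)·(5) + (-4)·(10) = -75
65·t² + 150·t + 61 = 0  ⇒  m = (-75)² − 65·61 = 1660
m = 1660 > 0,  v_rel·d = -75 < 0  ⇒  outside

inside=no margin=1660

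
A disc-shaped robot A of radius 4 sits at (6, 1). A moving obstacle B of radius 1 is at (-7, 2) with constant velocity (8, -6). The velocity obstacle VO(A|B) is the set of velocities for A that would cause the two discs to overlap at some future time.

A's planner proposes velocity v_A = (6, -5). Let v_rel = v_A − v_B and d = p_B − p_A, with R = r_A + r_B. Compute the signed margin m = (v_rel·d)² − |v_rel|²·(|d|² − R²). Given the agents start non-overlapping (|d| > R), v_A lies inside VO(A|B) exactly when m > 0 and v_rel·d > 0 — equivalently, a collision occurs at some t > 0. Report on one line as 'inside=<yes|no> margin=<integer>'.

d = (-13, 1),  |d|² = 170;  R = 4+1 = 5,  c = 170−5² = 145
v_rel = (-2, 1),  |v_rel|² = 5;  v_rel·d = (-2)·(-13) + (1)·(1) = 27
5·t² − 54·t + 145 = 0  ⇒  m = 27² − 5·145 = 4
m = 4 > 0,  v_rel·d = 27 > 0  ⇒  inside

inside=yes margin=4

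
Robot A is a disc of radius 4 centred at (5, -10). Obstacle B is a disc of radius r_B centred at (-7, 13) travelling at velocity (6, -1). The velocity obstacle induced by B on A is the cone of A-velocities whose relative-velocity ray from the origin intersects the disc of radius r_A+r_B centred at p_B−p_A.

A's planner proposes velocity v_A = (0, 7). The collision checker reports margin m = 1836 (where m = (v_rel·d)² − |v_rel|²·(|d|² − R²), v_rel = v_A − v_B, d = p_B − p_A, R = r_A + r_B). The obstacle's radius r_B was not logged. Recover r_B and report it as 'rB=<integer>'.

m = 1836
d = (-12, 23);  v_rel = (-6, 8),  |v_rel|² = 100
v_rel×d = (-6)·(23) − (8)·(-12) = -42
since m = R²·100 − (-42)²:  R² = (1764 + 1836) / 100 = 36
R = √36 = 6  ⇒  r_B = 6 − 4 = 2

rB=2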